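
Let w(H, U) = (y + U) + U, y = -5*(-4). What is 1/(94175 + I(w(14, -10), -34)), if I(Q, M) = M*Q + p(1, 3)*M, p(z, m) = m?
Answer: 1/94073 ≈ 1.0630e-5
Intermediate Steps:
y = 20
w(H, U) = 20 + 2*U (w(H, U) = (20 + U) + U = 20 + 2*U)
I(Q, M) = 3*M + M*Q (I(Q, M) = M*Q + 3*M = 3*M + M*Q)
1/(94175 + I(w(14, -10), -34)) = 1/(94175 - 34*(3 + (20 + 2*(-10)))) = 1/(94175 - 34*(3 + (20 - 20))) = 1/(94175 - 34*(3 + 0)) = 1/(94175 - 34*3) = 1/(94175 - 102) = 1/94073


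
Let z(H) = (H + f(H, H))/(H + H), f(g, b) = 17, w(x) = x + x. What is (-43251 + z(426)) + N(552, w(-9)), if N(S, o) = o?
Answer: -36864745/852 ≈ -43269.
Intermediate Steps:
w(x) = 2*x
z(H) = (17 + H)/(2*H) (z(H) = (H + 17)/(H + H) = (17 + H)/((2*H)) = (17 + H)*(1/(2*H)) = (17 + H)/(2*H))
(-43251 + z(426)) + N(552, w(-9)) = (-43251 + (½)*(17 + 426)/426) + 2*(-9) = (-43251 + (½)*(1/426)*443) - 18 = (-43251 + 443/852) - 18 = -36849409/852 - 18 = -36864745/852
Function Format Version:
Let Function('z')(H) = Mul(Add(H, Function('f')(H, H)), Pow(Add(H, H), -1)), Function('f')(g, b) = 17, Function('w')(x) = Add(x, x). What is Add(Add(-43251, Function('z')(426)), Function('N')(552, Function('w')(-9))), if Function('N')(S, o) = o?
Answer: Rational(-36864745, 852) ≈ -43269.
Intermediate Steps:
Function('w')(x) = Mul(2, x)
Function('z')(H) = Mul(Rational(1, 2), Pow(H, -1), Add(17, H)) (Function('z')(H) = Mul(Add(H, 17), Pow(Add(H, H), -1)) = Mul(Add(17, H), Pow(Mul(2, H), -1)) = Mul(Add(17, H), Mul(Rational(1, 2), Pow(H, -1))) = Mul(Rational(1, 2), Pow(H, -1), Add(17, H)))
Add(Add(-43251, Function('z')(426)), Function('N')(552, Function('w')(-9))) = Add(Add(-43251, Mul(Rational(1, 2), Pow(426, -1), Add(17, 426))), Mul(2, -9)) = Add(Add(-43251, Mul(Rational(1, 2), Rational(1, 426), 443)), -18) = Add(Add(-43251, Rational(443, 852)), -18) = Add(Rational(-36849409, 852), -18) = Rational(-36864745, 852)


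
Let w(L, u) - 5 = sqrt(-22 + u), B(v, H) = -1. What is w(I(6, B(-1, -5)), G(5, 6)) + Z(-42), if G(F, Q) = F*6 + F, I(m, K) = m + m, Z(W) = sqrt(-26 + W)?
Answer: 5 + sqrt(13) + 2*I*sqrt(17) ≈ 8.6055 + 8.2462*I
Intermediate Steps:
I(m, K) = 2*m
G(F, Q) = 7*F (G(F, Q) = 6*F + F = 7*F)
w(L, u) = 5 + sqrt(-22 + u)
w(I(6, B(-1, -5)), G(5, 6)) + Z(-42) = (5 + sqrt(-22 + 7*5)) + sqrt(-26 - 42) = (5 + sqrt(-22 + 35)) + sqrt(-68) = (5 + sqrt(13)) + 2*I*sqrt(17) = 5 + sqrt(13) + 2*I*sqrt(17)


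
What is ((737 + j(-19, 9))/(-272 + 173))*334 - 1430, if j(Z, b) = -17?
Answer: -42450/11 ≈ -3859.1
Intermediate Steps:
((737 + j(-19, 9))/(-272 + 173))*334 - 1430 = ((737 - 17)/(-272 + 173))*334 - 1430 = (720/(-99))*334 - 1430 = (720*(-1/99))*334 - 1430 = -80/11*334 - 1430 = -26720/11 - 1430 = -42450/11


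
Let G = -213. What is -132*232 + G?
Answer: -30837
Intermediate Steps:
-132*232 + G = -132*232 - 213 = -30624 - 213 = -30837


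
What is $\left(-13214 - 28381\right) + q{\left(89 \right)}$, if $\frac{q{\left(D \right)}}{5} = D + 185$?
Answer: $-40225$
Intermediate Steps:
$q{\left(D \right)} = 925 + 5 D$ ($q{\left(D \right)} = 5 \left(D + 185\right) = 5 \left(185 + D\right) = 925 + 5 D$)
$\left(-13214 - 28381\right) + q{\left(89 \right)} = \left(-13214 - 28381\right) + \left(925 + 5 \cdot 89\right) = -41595 + \left(925 + 445\right) = -41595 + 1370 = -40225$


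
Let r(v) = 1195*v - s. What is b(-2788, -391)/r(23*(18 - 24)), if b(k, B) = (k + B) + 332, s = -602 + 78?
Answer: 2847/164386 ≈ 0.017319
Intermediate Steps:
s = -524
r(v) = 524 + 1195*v (r(v) = 1195*v - 1*(-524) = 1195*v + 524 = 524 + 1195*v)
b(k, B) = 332 + B + k (b(k, B) = (B + k) + 332 = 332 + B + k)
b(-2788, -391)/r(23*(18 - 24)) = (332 - 391 - 2788)/(524 + 1195*(23*(18 - 24))) = -2847/(524 + 1195*(23*(-6))) = -2847/(524 + 1195*(-138)) = -2847/(524 - 164910) = -2847/(-164386) = -2847*(-1/164386) = 2847/164386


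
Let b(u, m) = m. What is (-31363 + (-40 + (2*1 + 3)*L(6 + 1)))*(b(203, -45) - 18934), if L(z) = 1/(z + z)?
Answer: 8343870623/14 ≈ 5.9599e+8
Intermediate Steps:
L(z) = 1/(2*z)
(-31363 + (-40 + (2*1 + 3)*L(6 + 1)))*(b(203, -45) - 18934) = (-31363 + (-40 + (2*1 + 3)*(1/(2*(6 + 1)))))*(-45 - 18934) = (-31363 + (-40 + (2 + 3)*((1/2)/7)))*(-18979) = (-31363 + (-40 + 5*((1/2)*(1/7))))*(-18979) = (-31363 + (-40 + 5*(1/14)))*(-18979) = (-31363 + (-40 + 5/14))*(-18979) = (-31363 - 555/14)*(-18979) = -439637/14*(-18979) = 8343870623/14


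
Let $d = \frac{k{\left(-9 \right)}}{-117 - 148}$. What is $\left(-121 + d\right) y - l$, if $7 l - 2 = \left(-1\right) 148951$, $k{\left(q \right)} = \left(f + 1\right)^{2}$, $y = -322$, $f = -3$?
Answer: $\frac{111755011}{1855} \approx 60245.0$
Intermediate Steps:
$k{\left(q \right)} = 4$ ($k{\left(q \right)} = \left(-3 + 1\right)^{2} = \left(-2\right)^{2} = 4$)
$l = - \frac{148949}{7}$ ($l = \frac{2}{7} + \frac{\left(-1\right) 148951}{7} = \frac{2}{7} + \frac{1}{7} \left(-148951\right) = \frac{2}{7} - \frac{148951}{7} = - \frac{148949}{7} \approx -21278.0$)
$d = - \frac{4}{265}$ ($d = \frac{4}{-117 - 148} = \frac{4}{-265} = 4 \left(- \frac{1}{265}\right) = - \frac{4}{265} \approx -0.015094$)
$\left(-121 + d\right) y - l = \left(-121 - \frac{4}{265}\right) \left(-322\right) - - \frac{148949}{7} = \left(- \frac{32069}{265}\right) \left(-322\right) + \frac{148949}{7} = \frac{10326218}{265} + \frac{148949}{7} = \frac{111755011}{1855}$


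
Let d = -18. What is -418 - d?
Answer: -400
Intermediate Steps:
-418 - d = -418 - 1*(-18) = -418 + 18 = -400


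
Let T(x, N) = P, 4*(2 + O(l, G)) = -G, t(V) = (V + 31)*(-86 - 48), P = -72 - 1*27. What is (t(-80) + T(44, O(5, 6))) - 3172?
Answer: 3295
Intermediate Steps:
P = -99 (P = -72 - 27 = -99)
t(V) = -4154 - 134*V (t(V) = (31 + V)*(-134) = -4154 - 134*V)
O(l, G) = -2 - G/4 (O(l, G) = -2 + (-G)/4 = -2 - G/4)
T(x, N) = -99
(t(-80) + T(44, O(5, 6))) - 3172 = ((-4154 - 134*(-80)) - 99) - 3172 = ((-4154 + 10720) - 99) - 3172 = (6566 - 99) - 3172 = 6467 - 3172 = 3295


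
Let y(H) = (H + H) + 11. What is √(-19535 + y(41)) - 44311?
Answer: -44311 + I*√19442 ≈ -44311.0 + 139.43*I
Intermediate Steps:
y(H) = 11 + 2*H (y(H) = 2*H + 11 = 11 + 2*H)
√(-19535 + y(41)) - 44311 = √(-19535 + (11 + 2*41)) - 44311 = √(-19535 + (11 + 82)) - 44311 = √(-19535 + 93) - 44311 = √(-19442) - 44311 = I*√19442 - 44311 = -44311 + I*√19442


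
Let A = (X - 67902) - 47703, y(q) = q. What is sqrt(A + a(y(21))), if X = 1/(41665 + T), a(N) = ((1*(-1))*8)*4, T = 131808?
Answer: 10*I*sqrt(34798505643229)/173473 ≈ 340.05*I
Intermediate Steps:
a(N) = -32 (a(N) = -1*8*4 = -8*4 = -32)
X = 1/173473 (X = 1/(41665 + 131808) = 1/173473 ≈ 5.7646e-6)
A = -20054346164/173473 (A = (1/173473 - 67902) - 47703 = -11779163645/173473 - 47703 = -20054346164/173473 ≈ -1.1561e+5)
sqrt(A + a(y(21))) = sqrt(-20054346164/173473 - 32) = sqrt(-20059897300/173473) = 10*I*sqrt(34798505643229)/173473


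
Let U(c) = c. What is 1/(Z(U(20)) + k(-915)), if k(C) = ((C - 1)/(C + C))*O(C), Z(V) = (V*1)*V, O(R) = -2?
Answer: 915/365084 ≈ 0.0025063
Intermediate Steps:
Z(V) = V² (Z(V) = V*V = V²)
k(C) = -(-1 + C)/C (k(C) = ((C - 1)/(C + C))*(-2) = ((-1 + C)/((2*C)))*(-2) = ((-1 + C)*(1/(2*C)))*(-2) = ((-1 + C)/(2*C))*(-2) = -(-1 + C)/C)
1/(Z(U(20)) + k(-915)) = 1/(20² + (1 - 1*(-915))/(-915)) = 1/(400 - (1 + 915)/915) = 1/(400 - 1/915*916) = 1/(400 - 916/915) = 1/(365084/915) = 915/365084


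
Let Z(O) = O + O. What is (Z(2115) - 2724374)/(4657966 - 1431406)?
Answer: -170009/201660 ≈ -0.84305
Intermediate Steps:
Z(O) = 2*O
(Z(2115) - 2724374)/(4657966 - 1431406) = (2*2115 - 2724374)/(4657966 - 1431406) = (4230 - 2724374)/3226560 = -2720144*1/3226560 = -170009/201660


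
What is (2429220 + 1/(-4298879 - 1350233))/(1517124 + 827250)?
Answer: 13722935852639/13243631295888 ≈ 1.0362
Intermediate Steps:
(2429220 + 1/(-4298879 - 1350233))/(1517124 + 827250) = (2429220 + 1/(-5649112))/2344374 = (2429220 - 1/5649112)*(1/2344374) = (13722935852639/5649112)*(1/2344374) = 13722935852639/13243631295888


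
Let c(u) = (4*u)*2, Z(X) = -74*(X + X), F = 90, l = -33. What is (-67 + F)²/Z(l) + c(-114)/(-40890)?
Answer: 4347503/33284460 ≈ 0.13062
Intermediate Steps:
Z(X) = -148*X
c(u) = 8*u
(-67 + F)²/Z(l) + c(-114)/(-40890) = (-67 + 90)²/((-148*(-33))) + (8*(-114))/(-40890) = 23²/4884 - 912*(-1/40890) = 529*(1/4884) + 152/6815 = 529/4884 + 152/6815 = 4347503/33284460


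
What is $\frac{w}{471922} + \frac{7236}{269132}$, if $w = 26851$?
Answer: $\frac{241847521}{2886575266} \approx 0.083784$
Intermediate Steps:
$\frac{w}{471922} + \frac{7236}{269132} = \frac{26851}{471922} + \frac{7236}{269132} = 26851 \cdot \frac{1}{471922} + 7236 \cdot \frac{1}{269132} = \frac{2441}{42902} + \frac{1809}{67283} = \frac{241847521}{2886575266}$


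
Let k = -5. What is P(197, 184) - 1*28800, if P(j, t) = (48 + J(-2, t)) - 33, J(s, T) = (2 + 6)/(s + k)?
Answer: -201503/7 ≈ -28786.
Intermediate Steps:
J(s, T) = 8/(-5 + s) (J(s, T) = (2 + 6)/(s - 5) = 8/(-5 + s))
P(j, t) = 97/7 (P(j, t) = (48 + 8/(-5 - 2)) - 33 = (48 + 8/(-7)) - 33 = (48 + 8*(-⅐)) - 33 = (48 - 8/7) - 33 = 328/7 - 33 = 97/7)
P(197, 184) - 1*28800 = 97/7 - 1*28800 = 97/7 - 28800 = -201503/7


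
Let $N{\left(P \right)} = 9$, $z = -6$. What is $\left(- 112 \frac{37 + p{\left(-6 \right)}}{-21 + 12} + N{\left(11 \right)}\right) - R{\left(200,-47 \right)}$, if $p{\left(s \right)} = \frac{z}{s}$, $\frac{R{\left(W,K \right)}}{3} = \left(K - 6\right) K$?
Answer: $- \frac{62920}{9} \approx -6991.1$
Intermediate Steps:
$R{\left(W,K \right)} = 3 K \left(-6 + K\right)$ ($R{\left(W,K \right)} = 3 \left(K - 6\right) K = 3 \left(-6 + K\right) K = 3 K \left(-6 + K\right)$)
$p{\left(s \right)} = - \frac{6}{s}$
$\left(- 112 \frac{37 + p{\left(-6 \right)}}{-21 + 12} + N{\left(11 \right)}\right) - R{\left(200,-47 \right)} = \left(- 112 \frac{37 - \frac{6}{-6}}{-21 + 12} + 9\right) - 3 \left(-47\right) \left(-6 - 47\right) = \left(- 112 \frac{37 - -1}{-9} + 9\right) - 3 \left(-47\right) \left(-53\right) = \left(- 112 \left(37 + 1\right) \left(- \frac{1}{9}\right) + 9\right) - 7473 = \left(- 112 \cdot 38 \left(- \frac{1}{9}\right) + 9\right) - 7473 = \left(\left(-112\right) \left(- \frac{38}{9}\right) + 9\right) - 7473 = \left(\frac{4256}{9} + 9\right) - 7473 = \frac{4337}{9} - 7473 = - \frac{62920}{9}$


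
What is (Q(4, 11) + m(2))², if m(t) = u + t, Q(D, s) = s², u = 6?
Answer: 16641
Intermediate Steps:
m(t) = 6 + t
(Q(4, 11) + m(2))² = (11² + (6 + 2))² = (121 + 8)² = 129² = 16641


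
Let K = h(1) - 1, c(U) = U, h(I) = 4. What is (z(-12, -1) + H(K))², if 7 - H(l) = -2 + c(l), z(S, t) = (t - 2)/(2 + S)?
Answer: 3969/100 ≈ 39.690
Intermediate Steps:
z(S, t) = (-2 + t)/(2 + S)
K = 3 (K = 4 - 1 = 3)
H(l) = 9 - l (H(l) = 7 - (-2 + l) = 7 + (2 - l) = 9 - l)
(z(-12, -1) + H(K))² = ((-2 - 1)/(2 - 12) + (9 - 1*3))² = (-3/(-10) + (9 - 3))² = (-⅒*(-3) + 6)² = (3/10 + 6)² = (63/10)² = 3969/100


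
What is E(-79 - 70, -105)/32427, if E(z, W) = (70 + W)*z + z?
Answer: 5066/32427 ≈ 0.15623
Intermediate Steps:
E(z, W) = z + z*(70 + W) (E(z, W) = z*(70 + W) + z = z + z*(70 + W))
E(-79 - 70, -105)/32427 = ((-79 - 70)*(71 - 105))/32427 = -149*(-34)*(1/32427) = 5066*(1/32427) = 5066/32427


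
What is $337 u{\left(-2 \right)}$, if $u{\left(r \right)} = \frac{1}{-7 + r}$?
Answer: $- \frac{337}{9} \approx -37.444$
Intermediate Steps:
$337 u{\left(-2 \right)} = \frac{337}{-7 - 2} = \frac{337}{-9} = 337 \left(- \frac{1}{9}\right) = - \frac{337}{9}$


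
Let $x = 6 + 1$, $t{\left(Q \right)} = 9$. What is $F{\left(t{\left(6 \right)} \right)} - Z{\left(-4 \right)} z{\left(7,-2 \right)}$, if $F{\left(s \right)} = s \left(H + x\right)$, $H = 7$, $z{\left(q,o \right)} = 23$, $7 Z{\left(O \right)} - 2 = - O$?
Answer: $\frac{744}{7} \approx 106.29$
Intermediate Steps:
$Z{\left(O \right)} = \frac{2}{7} - \frac{O}{7}$ ($Z{\left(O \right)} = \frac{2}{7} + \frac{\left(-1\right) O}{7} = \frac{2}{7} - \frac{O}{7}$)
$x = 7$
$F{\left(s \right)} = 14 s$ ($F{\left(s \right)} = s \left(7 + 7\right) = s 14 = 14 s$)
$F{\left(t{\left(6 \right)} \right)} - Z{\left(-4 \right)} z{\left(7,-2 \right)} = 14 \cdot 9 - \left(\frac{2}{7} - - \frac{4}{7}\right) 23 = 126 - \left(\frac{2}{7} + \frac{4}{7}\right) 23 = 126 - \frac{6}{7} \cdot 23 = 126 - \frac{138}{7} = \frac{744}{7}$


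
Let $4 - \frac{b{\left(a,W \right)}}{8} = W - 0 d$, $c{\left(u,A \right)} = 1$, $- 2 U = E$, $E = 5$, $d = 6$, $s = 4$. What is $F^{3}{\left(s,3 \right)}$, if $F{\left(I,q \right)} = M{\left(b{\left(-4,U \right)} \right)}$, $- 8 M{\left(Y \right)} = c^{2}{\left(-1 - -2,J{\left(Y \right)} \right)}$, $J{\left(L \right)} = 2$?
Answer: $- \frac{1}{512} \approx -0.0019531$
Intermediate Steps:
$U = - \frac{5}{2}$ ($U = \left(- \frac{1}{2}\right) 5 = - \frac{5}{2} \approx -2.5$)
$b{\left(a,W \right)} = 32 - 8 W$ ($b{\left(a,W \right)} = 32 - 8 \left(W - 0 \cdot 6\right) = 32 - 8 \left(W - 0\right) = 32 - 8 \left(W + 0\right) = 32 - 8 W$)
$M{\left(Y \right)} = - \frac{1}{8}$ ($M{\left(Y \right)} = - \frac{1^{2}}{8} = \left(- \frac{1}{8}\right) 1 = - \frac{1}{8}$)
$F{\left(I,q \right)} = - \frac{1}{8}$
$F^{3}{\left(s,3 \right)} = \left(- \frac{1}{8}\right)^{3} = - \frac{1}{512}$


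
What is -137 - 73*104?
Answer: -7729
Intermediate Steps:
-137 - 73*104 = -137 - 7592 = -7729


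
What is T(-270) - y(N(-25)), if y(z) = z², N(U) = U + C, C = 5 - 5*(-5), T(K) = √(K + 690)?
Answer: -25 + 2*√105 ≈ -4.5061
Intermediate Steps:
T(K) = √(690 + K)
C = 30 (C = 5 + 25 = 30)
N(U) = 30 + U (N(U) = U + 30 = 30 + U)
T(-270) - y(N(-25)) = √(690 - 270) - (30 - 25)² = √420 - 1*5² = 2*√105 - 1*25 = 2*√105 - 25 = -25 + 2*√105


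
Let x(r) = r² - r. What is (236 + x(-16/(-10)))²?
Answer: 35093776/625 ≈ 56150.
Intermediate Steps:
(236 + x(-16/(-10)))² = (236 + (-16/(-10))*(-1 - 16/(-10)))² = (236 + (-16*(-⅒))*(-1 - 16*(-⅒)))² = (236 + 8*(-1 + 8/5)/5)² = (236 + (8/5)*(⅗))² = (236 + 24/25)² = (5924/25)² = 35093776/625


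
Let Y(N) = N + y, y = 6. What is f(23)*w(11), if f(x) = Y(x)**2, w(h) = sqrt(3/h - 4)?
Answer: 841*I*sqrt(451)/11 ≈ 1623.6*I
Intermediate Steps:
w(h) = sqrt(-4 + 3/h)
Y(N) = 6 + N (Y(N) = N + 6 = 6 + N)
f(x) = (6 + x)**2
f(23)*w(11) = (6 + 23)**2*sqrt(-4 + 3/11) = 29**2*sqrt(-4 + 3*(1/11)) = 841*sqrt(-4 + 3/11) = 841*sqrt(-41/11) = 841*(I*sqrt(451)/11) = 841*I*sqrt(451)/11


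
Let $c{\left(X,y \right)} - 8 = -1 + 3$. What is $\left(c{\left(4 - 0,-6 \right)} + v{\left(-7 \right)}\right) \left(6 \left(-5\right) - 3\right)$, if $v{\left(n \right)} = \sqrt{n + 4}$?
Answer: $-330 - 33 i \sqrt{3} \approx -330.0 - 57.158 i$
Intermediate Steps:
$c{\left(X,y \right)} = 10$ ($c{\left(X,y \right)} = 8 + \left(-1 + 3\right) = 8 + 2 = 10$)
$v{\left(n \right)} = \sqrt{4 + n}$
$\left(c{\left(4 - 0,-6 \right)} + v{\left(-7 \right)}\right) \left(6 \left(-5\right) - 3\right) = \left(10 + \sqrt{4 - 7}\right) \left(6 \left(-5\right) - 3\right) = \left(10 + \sqrt{-3}\right) \left(-30 - 3\right) = \left(10 + i \sqrt{3}\right) \left(-33\right) = -330 - 33 i \sqrt{3}$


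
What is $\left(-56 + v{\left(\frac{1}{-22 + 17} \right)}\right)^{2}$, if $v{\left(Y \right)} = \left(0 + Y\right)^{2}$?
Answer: $\frac{1957201}{625} \approx 3131.5$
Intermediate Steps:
$v{\left(Y \right)} = Y^{2}$
$\left(-56 + v{\left(\frac{1}{-22 + 17} \right)}\right)^{2} = \left(-56 + \left(\frac{1}{-22 + 17}\right)^{2}\right)^{2} = \left(-56 + \left(\frac{1}{-5}\right)^{2}\right)^{2} = \left(-56 + \left(- \frac{1}{5}\right)^{2}\right)^{2} = \left(-56 + \frac{1}{25}\right)^{2} = \left(- \frac{1399}{25}\right)^{2} = \frac{1957201}{625}$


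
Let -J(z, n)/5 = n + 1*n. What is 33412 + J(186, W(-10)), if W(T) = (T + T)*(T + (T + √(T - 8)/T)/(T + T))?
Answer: 31512 + 3*I*√2 ≈ 31512.0 + 4.2426*I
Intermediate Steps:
W(T) = 2*T*(T + (T + √(-8 + T)/T)/(2*T)) (W(T) = (2*T)*(T + (T + √(-8 + T)/T)/((2*T))) = (2*T)*(T + (T + √(-8 + T)/T)*(1/(2*T))) = (2*T)*(T + (T + √(-8 + T)/T)/(2*T)) = 2*T*(T + (T + √(-8 + T)/T)/(2*T)))
J(z, n) = -10*n (J(z, n) = -5*(n + 1*n) = -5*(n + n) = -10*n)
33412 + J(186, W(-10)) = 33412 - 10*(-10 + 2*(-10)² + √(-8 - 10)/(-10)) = 33412 - 10*(-10 + 2*100 - 3*I*√2/10) = 33412 - 10*(-10 + 200 - 3*I*√2/10) = 33412 - 10*(190 - 3*I*√2/10) = 33412 + (-1900 + 3*I*√2) = 31512 + 3*I*√2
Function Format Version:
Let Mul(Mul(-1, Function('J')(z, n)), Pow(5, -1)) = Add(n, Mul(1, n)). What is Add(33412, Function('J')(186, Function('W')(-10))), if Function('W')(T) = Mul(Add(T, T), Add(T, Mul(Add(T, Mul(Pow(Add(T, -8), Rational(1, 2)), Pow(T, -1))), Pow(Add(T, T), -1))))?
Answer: Add(31512, Mul(3, I, Pow(2, Rational(1, 2)))) ≈ Add(31512., Mul(4.2426, I))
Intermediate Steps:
Function('W')(T) = Mul(2, T, Add(T, Mul(Rational(1, 2), Pow(T, -1), Add(T, Mul(Pow(T, -1), Pow(Add(-8, T), Rational(1, 2))))))) (Function('W')(T) = Mul(Mul(2, T), Add(T, Mul(Add(T, Mul(Pow(Add(-8, T), Rational(1, 2)), Pow(T, -1))), Pow(Mul(2, T), -1)))) = Mul(Mul(2, T), Add(T, Mul(Add(T, Mul(Pow(T, -1), Pow(Add(-8, T), Rational(1, 2)))), Mul(Rational(1, 2), Pow(T, -1))))) = Mul(Mul(2, T), Add(T, Mul(Rational(1, 2), Pow(T, -1), Add(T, Mul(Pow(T, -1), Pow(Add(-8, T), Rational(1, 2))))))) = Mul(2, T, Add(T, Mul(Rational(1, 2), Pow(T, -1), Add(T, Mul(Pow(T, -1), Pow(Add(-8, T), Rational(1, 2))))))))
Function('J')(z, n) = Mul(-10, n) (Function('J')(z, n) = Mul(-5, Add(n, Mul(1, n))) = Mul(-5, Add(n, n)) = Mul(-5, Mul(2, n)) = Mul(-10, n))
Add(33412, Function('J')(186, Function('W')(-10))) = Add(33412, Mul(-10, Add(-10, Mul(2, Pow(-10, 2)), Mul(Pow(-10, -1), Pow(Add(-8, -10), Rational(1, 2)))))) = Add(33412, Mul(-10, Add(-10, Mul(2, 100), Mul(Rational(-1, 10), Pow(-18, Rational(1, 2)))))) = Add(33412, Mul(-10, Add(-10, 200, Mul(Rational(-1, 10), Mul(3, I, Pow(2, Rational(1, 2))))))) = Add(33412, Mul(-10, Add(-10, 200, Mul(Rational(-3, 10), I, Pow(2, Rational(1, 2)))))) = Add(33412, Mul(-10, Add(190, Mul(Rational(-3, 10), I, Pow(2, Rational(1, 2)))))) = Add(33412, Add(-1900, Mul(3, I, Pow(2, Rational(1, 2))))) = Add(31512, Mul(3, I, Pow(2, Rational(1, 2))))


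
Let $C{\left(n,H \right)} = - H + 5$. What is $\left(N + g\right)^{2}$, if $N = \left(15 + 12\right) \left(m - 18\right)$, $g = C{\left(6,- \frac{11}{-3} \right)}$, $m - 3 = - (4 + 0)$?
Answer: $\frac{2356225}{9} \approx 2.618 \cdot 10^{5}$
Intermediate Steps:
$m = -1$ ($m = 3 - \left(4 + 0\right) = 3 - 4 = -1$)
$C{\left(n,H \right)} = 5 - H$
$g = \frac{4}{3}$ ($g = 5 - - \frac{11}{-3} = 5 - \left(-11\right) \left(- \frac{1}{3}\right) = 5 - \frac{11}{3} = \frac{4}{3} \approx 1.3333$)
$N = -513$ ($N = \left(15 + 12\right) \left(-1 - 18\right) = 27 \left(-19\right) = -513$)
$\left(N + g\right)^{2} = \left(-513 + \frac{4}{3}\right)^{2} = \left(- \frac{1535}{3}\right)^{2} = \frac{2356225}{9}$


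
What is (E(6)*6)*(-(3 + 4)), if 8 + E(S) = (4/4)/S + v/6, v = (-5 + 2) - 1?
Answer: 357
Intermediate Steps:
v = -4 (v = -3 - 1 = -4)
E(S) = -26/3 + 1/S (E(S) = -8 + ((4/4)/S - 4/6) = -8 + ((4*(¼))/S - 4*⅙) = -8 + (1/S - ⅔) = -8 + (-⅔ + 1/S) = -26/3 + 1/S)
(E(6)*6)*(-(3 + 4)) = ((-26/3 + 1/6)*6)*(-(3 + 4)) = ((-26/3 + ⅙)*6)*(-1*7) = -17/2*6*(-7) = -51*(-7) = 357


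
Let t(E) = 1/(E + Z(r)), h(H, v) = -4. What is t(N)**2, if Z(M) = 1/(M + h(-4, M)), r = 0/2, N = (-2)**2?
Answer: 16/225 ≈ 0.071111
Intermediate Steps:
N = 4
r = 0 (r = 0*(1/2) = 0)
Z(M) = 1/(-4 + M) (Z(M) = 1/(M - 4) = 1/(-4 + M))
t(E) = 1/(-1/4 + E) (t(E) = 1/(E + 1/(-4 + 0)) = 1/(E + 1/(-4)) = 1/(E - 1/4) = 1/(-1/4 + E))
t(N)**2 = (4/(-1 + 4*4))**2 = (4/(-1 + 16))**2 = (4/15)**2 = 16/225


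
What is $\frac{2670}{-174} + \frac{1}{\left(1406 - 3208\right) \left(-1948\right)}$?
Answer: $- \frac{1562081691}{101798584} \approx -15.345$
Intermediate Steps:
$\frac{2670}{-174} + \frac{1}{\left(1406 - 3208\right) \left(-1948\right)} = 2670 \left(- \frac{1}{174}\right) + \frac{1}{-1802} \left(- \frac{1}{1948}\right) = - \frac{445}{29} - - \frac{1}{3510296} = - \frac{445}{29} + \frac{1}{3510296} = - \frac{1562081691}{101798584}$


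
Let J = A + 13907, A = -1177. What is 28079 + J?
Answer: 40809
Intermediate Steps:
J = 12730 (J = -1177 + 13907 = 12730)
28079 + J = 28079 + 12730 = 40809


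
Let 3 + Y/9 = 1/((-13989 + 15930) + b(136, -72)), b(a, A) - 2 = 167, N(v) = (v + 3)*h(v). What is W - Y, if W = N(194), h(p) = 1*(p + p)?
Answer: 161336921/2110 ≈ 76463.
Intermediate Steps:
h(p) = 2*p (h(p) = 1*(2*p) = 2*p)
N(v) = 2*v*(3 + v) (N(v) = (v + 3)*(2*v) = (3 + v)*(2*v) = 2*v*(3 + v))
b(a, A) = 169 (b(a, A) = 2 + 167 = 169)
W = 76436 (W = 2*194*(3 + 194) = 2*194*197 = 76436)
Y = -56961/2110 (Y = -27 + 9/((-13989 + 15930) + 169) = -27 + 9/(1941 + 169) = -27 + 9/2110 = -56961/2110 ≈ -26.996)
W - Y = 76436 - 1*(-56961/2110) = 76436 + 56961/2110 = 161336921/2110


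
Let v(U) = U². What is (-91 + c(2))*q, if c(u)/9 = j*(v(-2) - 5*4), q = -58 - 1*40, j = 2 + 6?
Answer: 121814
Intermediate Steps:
j = 8
q = -98 (q = -58 - 40 = -98)
c(u) = -1152 (c(u) = 9*(8*((-2)² - 5*4)) = 9*(8*(4 - 20)) = 9*(8*(-16)) = 9*(-128) = -1152)
(-91 + c(2))*q = (-91 - 1152)*(-98) = -1243*(-98) = 121814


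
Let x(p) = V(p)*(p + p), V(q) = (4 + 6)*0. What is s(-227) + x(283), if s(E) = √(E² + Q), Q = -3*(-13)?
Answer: 4*√3223 ≈ 227.09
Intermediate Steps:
Q = 39
V(q) = 0 (V(q) = 10*0 = 0)
s(E) = √(39 + E²) (s(E) = √(E² + 39) = √(39 + E²))
x(p) = 0 (x(p) = 0*(p + p) = 0*(2*p) = 0)
s(-227) + x(283) = √(39 + (-227)²) + 0 = √(39 + 51529) + 0 = √51568 + 0 = 4*√3223 + 0 = 4*√3223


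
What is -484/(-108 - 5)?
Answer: 484/113 ≈ 4.2832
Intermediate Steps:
-484/(-108 - 5) = -484/(-113) = -1/113*(-484) = 484/113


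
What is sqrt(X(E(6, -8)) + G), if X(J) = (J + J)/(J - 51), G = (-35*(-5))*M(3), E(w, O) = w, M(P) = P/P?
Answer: sqrt(39315)/15 ≈ 13.219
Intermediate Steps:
M(P) = 1
G = 175 (G = -35*(-5)*1 = 175*1 = 175)
X(J) = 2*J/(-51 + J) (X(J) = (2*J)/(-51 + J) = 2*J/(-51 + J))
sqrt(X(E(6, -8)) + G) = sqrt(2*6/(-51 + 6) + 175) = sqrt(2*6/(-45) + 175) = sqrt(2*6*(-1/45) + 175) = sqrt(-4/15 + 175) = sqrt(2621/15) = sqrt(39315)/15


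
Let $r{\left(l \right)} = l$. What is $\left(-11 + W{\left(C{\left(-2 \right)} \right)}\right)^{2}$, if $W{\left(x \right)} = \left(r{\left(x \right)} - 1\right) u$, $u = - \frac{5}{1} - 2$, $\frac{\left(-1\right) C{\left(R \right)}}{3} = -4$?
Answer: $7744$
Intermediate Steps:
$C{\left(R \right)} = 12$ ($C{\left(R \right)} = \left(-3\right) \left(-4\right) = 12$)
$u = -7$ ($u = \left(-5\right) 1 - 2 = -5 - 2 = -7$)
$W{\left(x \right)} = 7 - 7 x$ ($W{\left(x \right)} = \left(x - 1\right) \left(-7\right) = \left(-1 + x\right) \left(-7\right) = 7 - 7 x$)
$\left(-11 + W{\left(C{\left(-2 \right)} \right)}\right)^{2} = \left(-11 + \left(7 - 84\right)\right)^{2} = \left(-11 - 77\right)^{2} = \left(-88\right)^{2} = 7744$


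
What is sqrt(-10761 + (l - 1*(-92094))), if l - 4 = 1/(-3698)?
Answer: 5*sqrt(24062738)/86 ≈ 285.20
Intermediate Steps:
l = 14791/3698 (l = 4 + 1/(-3698) = 4 - 1/3698 = 14791/3698 ≈ 3.9997)
sqrt(-10761 + (l - 1*(-92094))) = sqrt(-10761 + (14791/3698 - 1*(-92094))) = sqrt(-10761 + (14791/3698 + 92094)) = sqrt(-10761 + 340578403/3698) = sqrt(300784225/3698) = 5*sqrt(24062738)/86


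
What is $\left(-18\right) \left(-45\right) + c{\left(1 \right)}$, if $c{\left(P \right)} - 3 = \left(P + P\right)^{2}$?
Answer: $817$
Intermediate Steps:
$c{\left(P \right)} = 3 + 4 P^{2}$ ($c{\left(P \right)} = 3 + \left(P + P\right)^{2} = 3 + \left(2 P\right)^{2} = 3 + 4 P^{2}$)
$\left(-18\right) \left(-45\right) + c{\left(1 \right)} = \left(-18\right) \left(-45\right) + \left(3 + 4 \cdot 1^{2}\right) = 810 + \left(3 + 4 \cdot 1\right) = 810 + \left(3 + 4\right) = 810 + 7 = 817$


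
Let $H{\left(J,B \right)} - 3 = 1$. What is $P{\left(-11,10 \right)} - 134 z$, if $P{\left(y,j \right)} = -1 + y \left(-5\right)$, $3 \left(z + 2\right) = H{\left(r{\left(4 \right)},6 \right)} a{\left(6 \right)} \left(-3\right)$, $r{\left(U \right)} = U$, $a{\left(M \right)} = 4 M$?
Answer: $13186$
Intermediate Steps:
$H{\left(J,B \right)} = 4$ ($H{\left(J,B \right)} = 3 + 1 = 4$)
$z = -98$ ($z = -2 + \frac{4 \cdot 4 \cdot 6 \left(-3\right)}{3} = -2 + \frac{4 \cdot 24 \left(-3\right)}{3} = -2 + \frac{96 \left(-3\right)}{3} = -2 + \frac{1}{3} \left(-288\right) = -2 - 96 = -98$)
$P{\left(y,j \right)} = -1 - 5 y$
$P{\left(-11,10 \right)} - 134 z = \left(-1 - -55\right) - -13132 = \left(-1 + 55\right) + 13132 = 54 + 13132 = 13186$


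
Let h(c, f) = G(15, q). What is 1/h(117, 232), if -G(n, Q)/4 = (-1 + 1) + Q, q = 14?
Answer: -1/56 ≈ -0.017857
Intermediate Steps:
G(n, Q) = -4*Q (G(n, Q) = -4*((-1 + 1) + Q) = -4*(0 + Q) = -4*Q)
h(c, f) = -56 (h(c, f) = -4*14 = -56)
1/h(117, 232) = 1/(-56) = -1/56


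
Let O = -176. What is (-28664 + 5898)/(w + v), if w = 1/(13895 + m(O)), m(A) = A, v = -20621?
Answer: 156163377/141449749 ≈ 1.1040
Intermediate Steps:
w = 1/13719 (w = 1/(13895 - 176) = 1/13719 ≈ 7.2892e-5)
(-28664 + 5898)/(w + v) = (-28664 + 5898)/(1/13719 - 20621) = -22766/(-282899498/13719) = -22766*(-13719/282899498) = 156163377/141449749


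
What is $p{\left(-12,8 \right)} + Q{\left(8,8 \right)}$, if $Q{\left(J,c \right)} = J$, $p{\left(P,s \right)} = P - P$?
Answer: $8$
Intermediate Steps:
$p{\left(P,s \right)} = 0$
$p{\left(-12,8 \right)} + Q{\left(8,8 \right)} = 0 + 8 = 8$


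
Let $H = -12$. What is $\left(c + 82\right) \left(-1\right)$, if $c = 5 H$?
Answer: $-22$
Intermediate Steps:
$c = -60$ ($c = 5 \left(-12\right) = -60$)
$\left(c + 82\right) \left(-1\right) = \left(-60 + 82\right) \left(-1\right) = 22 \left(-1\right) = -22$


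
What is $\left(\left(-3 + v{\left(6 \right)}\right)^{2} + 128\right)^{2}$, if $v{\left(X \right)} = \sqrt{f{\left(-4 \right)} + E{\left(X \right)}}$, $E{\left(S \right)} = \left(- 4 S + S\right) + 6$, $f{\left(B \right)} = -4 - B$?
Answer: $15193 - 3000 i \sqrt{3} \approx 15193.0 - 5196.2 i$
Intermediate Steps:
$E{\left(S \right)} = 6 - 3 S$ ($E{\left(S \right)} = - 3 S + 6 = 6 - 3 S$)
$v{\left(X \right)} = \sqrt{6 - 3 X}$ ($v{\left(X \right)} = \sqrt{\left(-4 - -4\right) - \left(-6 + 3 X\right)} = \sqrt{\left(-4 + 4\right) - \left(-6 + 3 X\right)} = \sqrt{0 - \left(-6 + 3 X\right)} = \sqrt{6 - 3 X}$)
$\left(\left(-3 + v{\left(6 \right)}\right)^{2} + 128\right)^{2} = \left(\left(-3 + \sqrt{6 - 18}\right)^{2} + 128\right)^{2} = \left(\left(-3 + \sqrt{-12}\right)^{2} + 128\right)^{2} = \left(\left(-3 + 2 i \sqrt{3}\right)^{2} + 128\right)^{2} = \left(128 + \left(-3 + 2 i \sqrt{3}\right)^{2}\right)^{2}$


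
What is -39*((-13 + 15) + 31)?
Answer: -1287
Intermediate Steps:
-39*((-13 + 15) + 31) = -39*(2 + 31) = -39*33 = -1287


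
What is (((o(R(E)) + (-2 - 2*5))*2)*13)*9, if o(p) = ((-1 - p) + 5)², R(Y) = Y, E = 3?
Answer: -2574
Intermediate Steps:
o(p) = (4 - p)²
(((o(R(E)) + (-2 - 2*5))*2)*13)*9 = ((((-4 + 3)² + (-2 - 2*5))*2)*13)*9 = ((((-1)² + (-2 - 10))*2)*13)*9 = (((1 - 12)*2)*13)*9 = (-11*2*13)*9 = -22*13*9 = -286*9 = -2574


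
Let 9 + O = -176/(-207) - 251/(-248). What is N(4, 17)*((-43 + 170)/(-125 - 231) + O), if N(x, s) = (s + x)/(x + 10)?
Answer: -34241209/3045936 ≈ -11.242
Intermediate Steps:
N(x, s) = (s + x)/(10 + x)
O = -366419/51336 (O = -9 + (-176/(-207) - 251/(-248)) = -9 + (-176*(-1/207) - 251*(-1/248)) = -9 + (176/207 + 251/248) = -9 + 95605/51336 = -366419/51336 ≈ -7.1377)
N(4, 17)*((-43 + 170)/(-125 - 231) + O) = ((17 + 4)/(10 + 4))*((-43 + 170)/(-125 - 231) - 366419/51336) = (21/14)*(127/(-356) - 366419/51336) = ((1/14)*21)*(127*(-1/356) - 366419/51336) = 3*(-127/356 - 366419/51336)/2 = (3/2)*(-34241209/4568904) = -34241209/3045936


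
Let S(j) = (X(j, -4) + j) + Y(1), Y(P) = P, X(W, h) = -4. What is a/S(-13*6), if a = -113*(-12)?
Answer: -452/27 ≈ -16.741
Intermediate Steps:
a = 1356
S(j) = -3 + j (S(j) = (-4 + j) + 1 = -3 + j)
a/S(-13*6) = 1356/(-3 - 13*6) = 1356/(-3 - 78) = 1356/(-81) = 1356*(-1/81) = -452/27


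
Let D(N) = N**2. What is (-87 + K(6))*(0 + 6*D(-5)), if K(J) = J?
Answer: -12150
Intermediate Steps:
(-87 + K(6))*(0 + 6*D(-5)) = (-87 + 6)*(0 + 6*(-5)**2) = -81*(0 + 6*25) = -81*(0 + 150) = -81*150 = -12150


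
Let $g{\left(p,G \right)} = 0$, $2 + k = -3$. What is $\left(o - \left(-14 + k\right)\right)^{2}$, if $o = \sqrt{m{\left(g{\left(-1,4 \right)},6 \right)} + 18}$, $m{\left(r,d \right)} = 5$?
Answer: $\left(19 + \sqrt{23}\right)^{2} \approx 566.24$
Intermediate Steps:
$k = -5$ ($k = -2 - 3 = -5$)
$o = \sqrt{23}$ ($o = \sqrt{5 + 18} = \sqrt{23} \approx 4.7958$)
$\left(o - \left(-14 + k\right)\right)^{2} = \left(\sqrt{23} - -19\right)^{2} = \left(\sqrt{23} + \left(14 + 5\right)\right)^{2} = \left(\sqrt{23} + 19\right)^{2} = \left(19 + \sqrt{23}\right)^{2}$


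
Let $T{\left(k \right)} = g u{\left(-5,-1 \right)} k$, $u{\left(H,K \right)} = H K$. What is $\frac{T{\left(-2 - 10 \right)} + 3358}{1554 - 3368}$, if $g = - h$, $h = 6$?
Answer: $- \frac{1859}{907} \approx -2.0496$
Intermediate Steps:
$g = -6$ ($g = \left(-1\right) 6 = -6$)
$T{\left(k \right)} = - 30 k$ ($T{\left(k \right)} = - 6 \left(\left(-5\right) \left(-1\right)\right) k = \left(-6\right) 5 k = - 30 k$)
$\frac{T{\left(-2 - 10 \right)} + 3358}{1554 - 3368} = \frac{- 30 \left(-2 - 10\right) + 3358}{1554 - 3368} = \frac{\left(-30\right) \left(-12\right) + 3358}{-1814} = \left(360 + 3358\right) \left(- \frac{1}{1814}\right) = 3718 \left(- \frac{1}{1814}\right) = - \frac{1859}{907}$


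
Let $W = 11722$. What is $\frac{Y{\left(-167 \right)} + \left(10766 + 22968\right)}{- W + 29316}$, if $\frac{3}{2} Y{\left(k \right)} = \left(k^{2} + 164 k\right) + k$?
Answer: $\frac{50935}{26391} \approx 1.93$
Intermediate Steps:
$Y{\left(k \right)} = 110 k + \frac{2 k^{2}}{3}$ ($Y{\left(k \right)} = \frac{2 \left(\left(k^{2} + 164 k\right) + k\right)}{3} = \frac{2 \left(k^{2} + 165 k\right)}{3} = 110 k + \frac{2 k^{2}}{3}$)
$\frac{Y{\left(-167 \right)} + \left(10766 + 22968\right)}{- W + 29316} = \frac{\frac{2}{3} \left(-167\right) \left(165 - 167\right) + \left(10766 + 22968\right)}{\left(-1\right) 11722 + 29316} = \frac{\frac{2}{3} \left(-167\right) \left(-2\right) + 33734}{-11722 + 29316} = \frac{\frac{668}{3} + 33734}{17594} = \frac{101870}{3} \cdot \frac{1}{17594} = \frac{50935}{26391}$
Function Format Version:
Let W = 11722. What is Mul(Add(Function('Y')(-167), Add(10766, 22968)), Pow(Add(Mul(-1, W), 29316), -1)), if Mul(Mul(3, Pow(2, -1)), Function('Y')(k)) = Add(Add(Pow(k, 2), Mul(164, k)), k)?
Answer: Rational(50935, 26391) ≈ 1.9300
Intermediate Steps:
Function('Y')(k) = Add(Mul(110, k), Mul(Rational(2, 3), Pow(k, 2))) (Function('Y')(k) = Mul(Rational(2, 3), Add(Add(Pow(k, 2), Mul(164, k)), k)) = Mul(Rational(2, 3), Add(Pow(k, 2), Mul(165, k))) = Add(Mul(110, k), Mul(Rational(2, 3), Pow(k, 2))))
Mul(Add(Function('Y')(-167), Add(10766, 22968)), Pow(Add(Mul(-1, W), 29316), -1)) = Mul(Add(Mul(Rational(2, 3), -167, Add(165, -167)), Add(10766, 22968)), Pow(Add(Mul(-1, 11722), 29316), -1)) = Mul(Add(Mul(Rational(2, 3), -167, -2), 33734), Pow(Add(-11722, 29316), -1)) = Mul(Add(Rational(668, 3), 33734), Pow(17594, -1)) = Mul(Rational(101870, 3), Rational(1, 17594)) = Rational(50935, 26391)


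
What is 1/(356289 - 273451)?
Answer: 1/82838 ≈ 1.2072e-5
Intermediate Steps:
1/(356289 - 273451) = 1/82838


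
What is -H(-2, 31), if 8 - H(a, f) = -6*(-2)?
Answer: 4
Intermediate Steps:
H(a, f) = -4 (H(a, f) = 8 - (-6)*(-2) = 8 - 1*12 = 8 - 12 = -4)
-H(-2, 31) = -1*(-4) = 4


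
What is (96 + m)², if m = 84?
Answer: 32400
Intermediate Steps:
(96 + m)² = (96 + 84)² = 180² = 32400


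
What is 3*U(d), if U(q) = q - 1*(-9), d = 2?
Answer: 33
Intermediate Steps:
U(q) = 9 + q (U(q) = q + 9 = 9 + q)
3*U(d) = 3*(9 + 2) = 3*11 = 33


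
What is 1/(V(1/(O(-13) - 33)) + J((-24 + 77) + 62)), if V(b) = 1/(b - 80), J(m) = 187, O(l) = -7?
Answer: 3201/598547 ≈ 0.0053480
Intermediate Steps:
V(b) = 1/(-80 + b)
1/(V(1/(O(-13) - 33)) + J((-24 + 77) + 62)) = 1/(1/(-80 + 1/(-7 - 33)) + 187) = 1/(1/(-80 + 1/(-40)) + 187) = 1/(1/(-80 - 1/40) + 187) = 1/(1/(-3201/40) + 187) = 1/(-40/3201 + 187) = 1/(598547/3201) = 3201/598547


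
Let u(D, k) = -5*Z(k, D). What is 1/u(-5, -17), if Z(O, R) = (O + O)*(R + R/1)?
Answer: -1/1700 ≈ -0.00058824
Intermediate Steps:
Z(O, R) = 4*O*R (Z(O, R) = (2*O)*(R + R*1) = (2*O)*(R + R) = (2*O)*(2*R) = 4*O*R)
u(D, k) = -20*D*k (u(D, k) = -20*k*D = -20*D*k)
1/u(-5, -17) = 1/(-20*(-5)*(-17)) = 1/(-1700) = -1/1700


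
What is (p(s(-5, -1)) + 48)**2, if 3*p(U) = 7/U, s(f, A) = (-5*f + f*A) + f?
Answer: 13010449/5625 ≈ 2313.0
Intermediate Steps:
s(f, A) = -4*f + A*f (s(f, A) = (-5*f + A*f) + f = -4*f + A*f)
p(U) = 7/(3*U) (p(U) = (7/U)/3 = 7/(3*U))
(p(s(-5, -1)) + 48)**2 = (7/(3*((-5*(-4 - 1)))) + 48)**2 = (7/(3*((-5*(-5)))) + 48)**2 = ((7/3)/25 + 48)**2 = ((7/3)*(1/25) + 48)**2 = (7/75 + 48)**2 = (3607/75)**2 = 13010449/5625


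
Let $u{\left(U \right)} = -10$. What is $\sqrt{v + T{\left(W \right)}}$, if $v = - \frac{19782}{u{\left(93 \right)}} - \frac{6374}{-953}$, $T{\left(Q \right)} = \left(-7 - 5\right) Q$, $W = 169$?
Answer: $\frac{i \sqrt{978859655}}{4765} \approx 6.5659 i$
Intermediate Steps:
$T{\left(Q \right)} = - 12 Q$
$v = \frac{9457993}{4765}$ ($v = - \frac{19782}{-10} - \frac{6374}{-953} = \left(-19782\right) \left(- \frac{1}{10}\right) - - \frac{6374}{953} = \frac{9891}{5} + \frac{6374}{953} = \frac{9457993}{4765} \approx 1984.9$)
$\sqrt{v + T{\left(W \right)}} = \sqrt{\frac{9457993}{4765} - 2028} = \sqrt{- \frac{205427}{4765}} = \frac{i \sqrt{978859655}}{4765}$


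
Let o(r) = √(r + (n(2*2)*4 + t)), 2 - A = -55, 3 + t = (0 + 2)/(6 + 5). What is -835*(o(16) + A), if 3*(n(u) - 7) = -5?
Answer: -47595 - 835*√37587/33 ≈ -52501.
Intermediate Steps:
n(u) = 16/3 (n(u) = 7 + (⅓)*(-5) = 7 - 5/3 = 16/3)
t = -31/11 (t = -3 + (0 + 2)/(6 + 5) = -3 + 2/11 = -31/11 ≈ -2.8182)
A = 57 (A = 2 - 1*(-55) = 2 + 55 = 57)
o(r) = √(611/33 + r) (o(r) = √(r + ((16/3)*4 - 31/11)) = √(r + (64/3 - 31/11)) = √(r + 611/33) = √(611/33 + r))
-835*(o(16) + A) = -835*(√(20163 + 1089*16)/33 + 57) = -835*(√(20163 + 17424)/33 + 57) = -835*(√37587/33 + 57) = -835*(57 + √37587/33) = -47595 - 835*√37587/33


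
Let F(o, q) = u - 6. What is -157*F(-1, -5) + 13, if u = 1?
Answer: 798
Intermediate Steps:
F(o, q) = -5 (F(o, q) = 1 - 6 = -5)
-157*F(-1, -5) + 13 = -157*(-5) + 13 = 785 + 13 = 798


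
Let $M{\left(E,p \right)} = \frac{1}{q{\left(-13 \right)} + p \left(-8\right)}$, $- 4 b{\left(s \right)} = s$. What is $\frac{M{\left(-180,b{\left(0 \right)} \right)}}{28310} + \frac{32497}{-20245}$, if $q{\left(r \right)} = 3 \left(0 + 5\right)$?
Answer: $- \frac{2759966161}{1719407850} \approx -1.6052$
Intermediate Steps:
$b{\left(s \right)} = - \frac{s}{4}$
$q{\left(r \right)} = 15$ ($q{\left(r \right)} = 3 \cdot 5 = 15$)
$M{\left(E,p \right)} = \frac{1}{15 - 8 p}$ ($M{\left(E,p \right)} = \frac{1}{15 + p \left(-8\right)} = \frac{1}{15 - 8 p}$)
$\frac{M{\left(-180,b{\left(0 \right)} \right)}}{28310} + \frac{32497}{-20245} = \frac{\left(-1\right) \frac{1}{-15 + 8 \left(\left(- \frac{1}{4}\right) 0\right)}}{28310} + \frac{32497}{-20245} = - \frac{1}{-15 + 8 \cdot 0} \cdot \frac{1}{28310} + 32497 \left(- \frac{1}{20245}\right) = - \frac{1}{-15 + 0} \cdot \frac{1}{28310} - \frac{32497}{20245} = - \frac{1}{-15} \cdot \frac{1}{28310} - \frac{32497}{20245} = \left(-1\right) \left(- \frac{1}{15}\right) \frac{1}{28310} - \frac{32497}{20245} = \frac{1}{15} \cdot \frac{1}{28310} - \frac{32497}{20245} = \frac{1}{424650} - \frac{32497}{20245} = - \frac{2759966161}{1719407850}$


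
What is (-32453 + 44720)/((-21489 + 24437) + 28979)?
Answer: 12267/31927 ≈ 0.38422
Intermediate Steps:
(-32453 + 44720)/((-21489 + 24437) + 28979) = 12267/(2948 + 28979) = 12267/31927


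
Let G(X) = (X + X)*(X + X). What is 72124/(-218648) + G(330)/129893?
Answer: 21468666517/7100211166 ≈ 3.0237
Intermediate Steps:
G(X) = 4*X**2 (G(X) = (2*X)*(2*X) = 4*X**2)
72124/(-218648) + G(330)/129893 = 72124/(-218648) + (4*330**2)/129893 = 72124*(-1/218648) + (4*108900)*(1/129893) = -18031/54662 + 435600*(1/129893) = -18031/54662 + 435600/129893 = 21468666517/7100211166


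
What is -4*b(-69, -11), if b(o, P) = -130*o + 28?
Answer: -35992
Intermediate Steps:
b(o, P) = 28 - 130*o
-4*b(-69, -11) = -4*(28 - 130*(-69)) = -4*(28 + 8970) = -4*8998 = -35992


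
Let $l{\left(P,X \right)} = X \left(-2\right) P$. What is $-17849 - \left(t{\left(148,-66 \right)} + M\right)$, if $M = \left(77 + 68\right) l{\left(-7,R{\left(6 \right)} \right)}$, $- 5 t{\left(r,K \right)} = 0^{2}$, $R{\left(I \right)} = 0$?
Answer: $-17849$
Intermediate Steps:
$l{\left(P,X \right)} = - 2 P X$ ($l{\left(P,X \right)} = - 2 X P = - 2 P X$)
$t{\left(r,K \right)} = 0$ ($t{\left(r,K \right)} = - \frac{0^{2}}{5} = \left(- \frac{1}{5}\right) 0 = 0$)
$M = 0$ ($M = \left(77 + 68\right) \left(\left(-2\right) \left(-7\right) 0\right) = 145 \cdot 0 = 0$)
$-17849 - \left(t{\left(148,-66 \right)} + M\right) = -17849 - \left(0 + 0\right) = -17849 - 0 = -17849 + 0 = -17849$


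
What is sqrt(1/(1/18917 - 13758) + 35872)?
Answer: sqrt(2429801101552061547255)/260260085 ≈ 189.40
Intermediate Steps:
sqrt(1/(1/18917 - 13758) + 35872) = sqrt(1/(-260260085/18917) + 35872) = sqrt(-18917/260260085 + 35872) = sqrt(9336049750203/260260085) = sqrt(2429801101552061547255)/260260085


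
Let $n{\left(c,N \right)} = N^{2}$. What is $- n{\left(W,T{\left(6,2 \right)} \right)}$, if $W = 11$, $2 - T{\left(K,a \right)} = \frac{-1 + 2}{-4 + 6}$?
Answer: $- \frac{9}{4} \approx -2.25$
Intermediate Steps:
$T{\left(K,a \right)} = \frac{3}{2}$ ($T{\left(K,a \right)} = 2 - \frac{-1 + 2}{-4 + 6} = 2 - 1 \cdot \frac{1}{2} = 2 - \frac{1}{2} = \frac{3}{2}$)
$- n{\left(W,T{\left(6,2 \right)} \right)} = - \left(\frac{3}{2}\right)^{2} = \left(-1\right) \frac{9}{4} = - \frac{9}{4}$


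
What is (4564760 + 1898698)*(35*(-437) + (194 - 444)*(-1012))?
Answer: 1536396283890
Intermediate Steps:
(4564760 + 1898698)*(35*(-437) + (194 - 444)*(-1012)) = 6463458*(-15295 - 250*(-1012)) = 6463458*(-15295 + 253000) = 6463458*237705 = 1536396283890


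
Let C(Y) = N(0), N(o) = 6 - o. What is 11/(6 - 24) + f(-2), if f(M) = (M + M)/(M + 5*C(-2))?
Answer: -95/126 ≈ -0.75397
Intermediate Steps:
C(Y) = 6 (C(Y) = 6 - 1*0 = 6 + 0 = 6)
f(M) = 2*M/(30 + M) (f(M) = (M + M)/(M + 5*6) = (2*M)/(M + 30) = (2*M)/(30 + M) = 2*M/(30 + M))
11/(6 - 24) + f(-2) = 11/(6 - 24) + 2*(-2)/(30 - 2) = 11/(-18) + 2*(-2)/28 = 11*(-1/18) + 2*(-2)*(1/28) = -11/18 - 1/7 = -95/126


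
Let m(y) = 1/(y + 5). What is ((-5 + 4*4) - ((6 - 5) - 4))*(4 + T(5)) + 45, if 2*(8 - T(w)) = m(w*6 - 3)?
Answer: 6809/32 ≈ 212.78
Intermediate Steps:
m(y) = 1/(5 + y)
T(w) = 8 - 1/(2*(2 + 6*w)) (T(w) = 8 - 1/(2*(5 + (w*6 - 3))) = 8 - 1/(2*(5 + (6*w - 3))) = 8 - 1/(2*(5 + (-3 + 6*w))) = 8 - 1/(2*(2 + 6*w)))
((-5 + 4*4) - ((6 - 5) - 4))*(4 + T(5)) + 45 = ((-5 + 4*4) - ((6 - 5) - 4))*(4 + (31 + 96*5)/(4*(1 + 3*5))) + 45 = ((-5 + 16) - (1 - 4))*(4 + (31 + 480)/(4*(1 + 15))) + 45 = (11 - 1*(-3))*(4 + (1/4)*511/16) + 45 = (11 + 3)*(4 + (1/4)*(1/16)*511) + 45 = 14*(4 + 511/64) + 45 = 14*(767/64) + 45 = 5369/32 + 45 = 6809/32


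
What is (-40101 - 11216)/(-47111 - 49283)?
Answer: 51317/96394 ≈ 0.53237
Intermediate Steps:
(-40101 - 11216)/(-47111 - 49283) = -51317/(-96394) = -51317*(-1/96394) = 51317/96394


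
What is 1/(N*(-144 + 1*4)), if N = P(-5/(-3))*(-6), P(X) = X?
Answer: 1/1400 ≈ 0.00071429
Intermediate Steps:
N = -10 (N = -5/(-3)*(-6) = -5*(-1/3)*(-6) = (5/3)*(-6) = -10)
1/(N*(-144 + 1*4)) = 1/(-10*(-144 + 1*4)) = 1/(-10*(-144 + 4)) = 1/(-10*(-140)) = 1/1400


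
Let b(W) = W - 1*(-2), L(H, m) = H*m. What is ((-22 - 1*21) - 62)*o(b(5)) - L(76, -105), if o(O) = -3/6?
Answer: 16065/2 ≈ 8032.5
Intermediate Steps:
b(W) = 2 + W (b(W) = W + 2 = 2 + W)
o(O) = -½ (o(O) = -3*⅙ = -½)
((-22 - 1*21) - 62)*o(b(5)) - L(76, -105) = ((-22 - 1*21) - 62)*(-½) - 76*(-105) = ((-22 - 21) - 62)*(-½) - 1*(-7980) = (-43 - 62)*(-½) + 7980 = -105*(-½) + 7980 = 105/2 + 7980 = 16065/2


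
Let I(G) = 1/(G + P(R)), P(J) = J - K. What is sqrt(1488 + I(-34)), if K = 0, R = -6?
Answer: sqrt(595190)/20 ≈ 38.574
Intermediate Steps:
P(J) = J (P(J) = J - 1*0 = J + 0 = J)
I(G) = 1/(-6 + G) (I(G) = 1/(G - 6) = 1/(-6 + G))
sqrt(1488 + I(-34)) = sqrt(1488 + 1/(-6 - 34)) = sqrt(1488 + 1/(-40)) = sqrt(1488 - 1/40) = sqrt(59519/40) = sqrt(595190)/20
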